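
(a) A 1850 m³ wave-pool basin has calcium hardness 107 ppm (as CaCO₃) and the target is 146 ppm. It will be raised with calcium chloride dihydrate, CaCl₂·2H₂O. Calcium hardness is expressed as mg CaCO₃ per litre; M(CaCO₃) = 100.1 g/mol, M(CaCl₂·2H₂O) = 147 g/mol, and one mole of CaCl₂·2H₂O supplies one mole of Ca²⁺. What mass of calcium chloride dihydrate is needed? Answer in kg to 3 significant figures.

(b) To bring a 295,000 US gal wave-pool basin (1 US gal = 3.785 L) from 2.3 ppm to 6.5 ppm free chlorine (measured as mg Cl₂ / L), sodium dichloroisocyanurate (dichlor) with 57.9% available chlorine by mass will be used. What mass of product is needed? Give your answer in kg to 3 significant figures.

(a) 106 kg; (b) 8.10 kg

(a) Volume: 1850 m³ = 1,850,000 L.
(a) Hardness to add: (146 − 107) = 39 mg/L as CaCO₃ × 1,850,000 L = 72,150 g as CaCO₃.
(a) Moles of Ca²⁺ (1 mol Ca²⁺ ≡ 1 mol CaCO₃): 72,150 / 100.1 g/mol = 720.8 mol.
(a) Mass of CaCl₂·2H₂O: 720.8 × 147 = 106,000 g.

(b) Volume: 295,000 US gal × 3.785 L/gal = 1,116,575 L.
(b) Chlorine deficit: 6.5 − 2.3 = 4.2 ppm = 4.2 mg/L as Cl₂.
(b) Cl₂ equivalent needed: 4.2 mg/L × 1,116,575 L = 4,690,000 mg = 4690 g.
(b) Product at 57.9% available chlorine: 4690 / 0.579 = 8100 g.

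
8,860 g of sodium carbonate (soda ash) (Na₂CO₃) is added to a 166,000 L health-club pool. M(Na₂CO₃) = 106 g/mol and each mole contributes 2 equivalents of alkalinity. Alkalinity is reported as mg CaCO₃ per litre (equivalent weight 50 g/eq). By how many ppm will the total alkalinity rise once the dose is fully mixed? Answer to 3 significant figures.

50.4 ppm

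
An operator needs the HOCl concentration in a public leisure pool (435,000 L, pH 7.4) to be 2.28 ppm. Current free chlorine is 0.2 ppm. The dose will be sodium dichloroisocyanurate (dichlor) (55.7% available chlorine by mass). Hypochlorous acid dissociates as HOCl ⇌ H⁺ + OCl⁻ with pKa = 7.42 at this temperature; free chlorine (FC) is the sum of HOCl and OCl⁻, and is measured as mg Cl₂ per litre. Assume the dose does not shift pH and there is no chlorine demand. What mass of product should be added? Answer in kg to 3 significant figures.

3.32 kg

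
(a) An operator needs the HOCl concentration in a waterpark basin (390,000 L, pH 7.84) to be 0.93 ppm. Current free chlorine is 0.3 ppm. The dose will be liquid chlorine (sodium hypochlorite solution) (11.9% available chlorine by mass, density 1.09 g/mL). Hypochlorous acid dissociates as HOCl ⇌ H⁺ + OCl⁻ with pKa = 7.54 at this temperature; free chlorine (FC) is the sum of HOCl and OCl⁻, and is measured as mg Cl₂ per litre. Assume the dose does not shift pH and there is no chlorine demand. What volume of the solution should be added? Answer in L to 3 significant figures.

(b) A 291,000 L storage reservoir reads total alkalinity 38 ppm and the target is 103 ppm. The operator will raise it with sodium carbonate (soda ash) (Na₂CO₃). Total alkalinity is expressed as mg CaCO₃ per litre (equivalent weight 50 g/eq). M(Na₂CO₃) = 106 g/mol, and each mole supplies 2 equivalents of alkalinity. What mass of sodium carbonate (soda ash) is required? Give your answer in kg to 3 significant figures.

(a) [OCl⁻]/[HOCl] = 10^(pH − pKa) = 10^(7.84 − 7.54) = 1.995; fraction as HOCl = 1/(1 + 1.995) = 0.3339.
(a) Free chlorine required for 0.93 ppm HOCl: 0.93 / 0.3339 = 2.786 ppm.
(a) FC to add: 2.786 − 0.3 = 2.486 mg/L as Cl₂.
(a) Cl₂ equivalent: 2.486 mg/L × 390,000 L = 969.4 g.
(a) Product at 11.9% available Cl: 969.4 / 0.119 = 8146 g.
(a) Volume: 8146 g ÷ 1.09 g/mL = 7473 mL.

(b) Alkalinity to add: (103 − 38) = 65 mg/L as CaCO₃ × 291,000 L = 18,920 g as CaCO₃.
(b) Equivalents: 18,920 g ÷ 50 g/eq = 378.3 eq.
(b) Each mole of Na₂CO₃ supplies 2 eq, so 378.3 / 2 = 189.2 mol.
(b) Mass: 189.2 mol × 106 g/mol = 20,050 g.

(a) 7.47 L; (b) 20.0 kg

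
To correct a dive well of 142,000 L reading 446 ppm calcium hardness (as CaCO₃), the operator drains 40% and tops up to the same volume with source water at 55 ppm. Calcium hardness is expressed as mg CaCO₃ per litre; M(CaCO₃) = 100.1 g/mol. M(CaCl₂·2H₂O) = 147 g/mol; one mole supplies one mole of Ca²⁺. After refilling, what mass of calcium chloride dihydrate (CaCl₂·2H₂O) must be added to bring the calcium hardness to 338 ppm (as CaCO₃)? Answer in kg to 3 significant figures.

After draining 40% and refilling: 446 × 0.60 + 55 × 0.40 = 289.6 ppm.
Deficit to target: 338 − 289.6 = 48.4 mg/L.
As CaCO₃: 48.4 mg/L × 142,000 L = 6873 g; ÷ 100.1 = 68.66 mol Ca²⁺.
Mass: 68.66 × 147 = 10,090 g.

10.1 kg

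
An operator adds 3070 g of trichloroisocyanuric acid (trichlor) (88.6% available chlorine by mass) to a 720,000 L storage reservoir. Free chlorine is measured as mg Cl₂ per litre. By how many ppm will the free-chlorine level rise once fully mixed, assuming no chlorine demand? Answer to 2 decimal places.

3.78 ppm

Available chlorine delivered: 3070 g × 0.886 = 2720 g as Cl₂.
Concentration rise: 2720 g / 720,000 L = 3.778 mg/L = 3.78 ppm.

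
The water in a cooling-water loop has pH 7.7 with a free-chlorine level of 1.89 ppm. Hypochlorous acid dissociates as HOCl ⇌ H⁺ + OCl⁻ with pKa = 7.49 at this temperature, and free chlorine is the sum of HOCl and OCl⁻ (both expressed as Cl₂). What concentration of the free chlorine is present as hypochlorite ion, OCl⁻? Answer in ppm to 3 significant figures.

1.17 ppm

[OCl⁻]/[HOCl] = 10^(pH − pKa) = 10^(7.7 − 7.49) = 10^0.21 = 1.622.
Fraction as HOCl = 1 / (1 + 1.622) = 0.3814.
OCl⁻ = (1 − 0.3814) × 1.89 ppm = 1.169 ppm.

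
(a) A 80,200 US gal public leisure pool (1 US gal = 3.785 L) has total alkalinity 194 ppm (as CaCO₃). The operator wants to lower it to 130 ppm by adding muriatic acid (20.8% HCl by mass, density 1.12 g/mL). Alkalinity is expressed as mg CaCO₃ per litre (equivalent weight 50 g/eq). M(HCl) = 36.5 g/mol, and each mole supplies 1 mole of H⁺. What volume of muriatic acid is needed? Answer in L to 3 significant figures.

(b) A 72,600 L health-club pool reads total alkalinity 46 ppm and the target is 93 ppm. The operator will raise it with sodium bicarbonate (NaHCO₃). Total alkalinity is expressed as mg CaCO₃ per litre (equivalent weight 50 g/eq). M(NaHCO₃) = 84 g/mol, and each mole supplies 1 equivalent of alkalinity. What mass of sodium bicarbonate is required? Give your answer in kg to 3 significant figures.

(a) 60.9 L; (b) 5.73 kg

(a) Volume: 80,200 US gal × 3.785 L/gal = 303,557 L.
(a) Alkalinity to neutralize: (194 − 130) = 64 mg/L as CaCO₃ × 303,557 L = 19,430 g as CaCO₃.
(a) Equivalents of H⁺ required: 19,430 ÷ 50 g/eq = 388.6 eq = 388.6 mol HCl.
(a) Mass of HCl: 388.6 × 36.5 = 14,180 g.
(a) Mass of 20.8% solution: 14,180 / 0.208 = 68,180 g.
(a) Volume: 68,180 g ÷ 1.12 g/mL = 60,880 mL.

(b) Alkalinity to add: (93 − 46) = 47 mg/L as CaCO₃ × 72,600 L = 3412 g as CaCO₃.
(b) Equivalents: 3412 g ÷ 50 g/eq = 68.24 eq.
(b) NaHCO₃ supplies 1 eq per mole → 68.24 mol.
(b) Mass: 68.24 mol × 84 g/mol = 5732 g.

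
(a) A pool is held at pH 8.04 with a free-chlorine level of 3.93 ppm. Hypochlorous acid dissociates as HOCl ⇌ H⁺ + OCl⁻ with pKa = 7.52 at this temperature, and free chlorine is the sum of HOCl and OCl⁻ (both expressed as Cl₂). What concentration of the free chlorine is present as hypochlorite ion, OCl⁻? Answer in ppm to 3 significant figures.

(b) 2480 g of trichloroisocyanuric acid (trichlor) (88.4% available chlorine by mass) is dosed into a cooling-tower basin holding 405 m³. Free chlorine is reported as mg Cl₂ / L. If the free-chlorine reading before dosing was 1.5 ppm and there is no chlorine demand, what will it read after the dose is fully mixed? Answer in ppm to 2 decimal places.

(a) [OCl⁻]/[HOCl] = 10^(pH − pKa) = 10^(8.04 − 7.52) = 10^0.52 = 3.311.
(a) Fraction as HOCl = 1 / (1 + 3.311) = 0.2319.
(a) OCl⁻ = (1 − 0.2319) × 3.93 ppm = 3.018 ppm.

(b) Volume: 405 m³ = 405,000 L.
(b) Available chlorine delivered: 2480 g × 0.884 = 2192 g as Cl₂.
(b) Concentration rise: 2192 g / 405,000 L = 5.413 mg/L = 5.41 ppm.
(b) Final FC: 1.5 + 5.41 = 6.91 ppm.

(a) 3.02 ppm; (b) 6.91 ppm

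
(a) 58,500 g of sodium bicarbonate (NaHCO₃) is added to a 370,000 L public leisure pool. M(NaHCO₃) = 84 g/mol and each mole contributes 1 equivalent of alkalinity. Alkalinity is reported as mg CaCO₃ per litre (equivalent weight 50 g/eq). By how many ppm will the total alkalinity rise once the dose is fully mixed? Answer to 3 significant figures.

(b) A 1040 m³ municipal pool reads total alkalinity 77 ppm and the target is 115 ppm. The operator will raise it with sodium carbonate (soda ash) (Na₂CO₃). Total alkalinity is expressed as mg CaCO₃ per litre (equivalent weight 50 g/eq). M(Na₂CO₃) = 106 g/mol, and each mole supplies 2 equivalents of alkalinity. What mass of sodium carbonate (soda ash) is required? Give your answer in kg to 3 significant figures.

(a) 94.1 ppm; (b) 41.9 kg

(a) Moles of NaHCO₃: 58,500 g ÷ 84 g/mol = 696.4 mol → 696.4 eq of alkalinity.
(a) As CaCO₃: 696.4 eq × 50 g/eq = 34,820 g.
(a) Rise: 34,820 g / 370,000 L × 1000 = 94.11 mg/L.

(b) Volume: 1040 m³ = 1,040,000 L.
(b) Alkalinity to add: (115 − 77) = 38 mg/L as CaCO₃ × 1,040,000 L = 39,520 g as CaCO₃.
(b) Equivalents: 39,520 g ÷ 50 g/eq = 790.4 eq.
(b) Each mole of Na₂CO₃ supplies 2 eq, so 790.4 / 2 = 395.2 mol.
(b) Mass: 395.2 mol × 106 g/mol = 41,890 g.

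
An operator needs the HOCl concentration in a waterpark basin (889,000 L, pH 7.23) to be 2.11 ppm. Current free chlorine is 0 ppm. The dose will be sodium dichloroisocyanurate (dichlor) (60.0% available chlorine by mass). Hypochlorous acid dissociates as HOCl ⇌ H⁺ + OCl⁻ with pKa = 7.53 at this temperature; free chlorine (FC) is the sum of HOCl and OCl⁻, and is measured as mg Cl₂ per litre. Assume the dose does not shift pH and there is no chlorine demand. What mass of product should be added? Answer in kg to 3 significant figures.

[OCl⁻]/[HOCl] = 10^(pH − pKa) = 10^(7.23 − 7.53) = 0.5012; fraction as HOCl = 1/(1 + 0.5012) = 0.6661.
Free chlorine required for 2.11 ppm HOCl: 2.11 / 0.6661 = 3.168 ppm.
FC to add: 3.168 − 0 = 3.168 mg/L as Cl₂.
Cl₂ equivalent: 3.168 mg/L × 889,000 L = 2816 g.
Product at 60.0% available Cl: 2816 / 0.6 = 4693 g.

4.69 kg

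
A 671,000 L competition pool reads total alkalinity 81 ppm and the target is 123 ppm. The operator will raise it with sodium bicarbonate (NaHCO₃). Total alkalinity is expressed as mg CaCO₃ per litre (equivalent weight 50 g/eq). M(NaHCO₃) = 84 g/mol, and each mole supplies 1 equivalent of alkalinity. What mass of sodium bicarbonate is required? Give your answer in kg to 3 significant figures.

47.3 kg

Alkalinity to add: (123 − 81) = 42 mg/L as CaCO₃ × 671,000 L = 28,180 g as CaCO₃.
Equivalents: 28,180 g ÷ 50 g/eq = 563.6 eq.
NaHCO₃ supplies 1 eq per mole → 563.6 mol.
Mass: 563.6 mol × 84 g/mol = 47,350 g.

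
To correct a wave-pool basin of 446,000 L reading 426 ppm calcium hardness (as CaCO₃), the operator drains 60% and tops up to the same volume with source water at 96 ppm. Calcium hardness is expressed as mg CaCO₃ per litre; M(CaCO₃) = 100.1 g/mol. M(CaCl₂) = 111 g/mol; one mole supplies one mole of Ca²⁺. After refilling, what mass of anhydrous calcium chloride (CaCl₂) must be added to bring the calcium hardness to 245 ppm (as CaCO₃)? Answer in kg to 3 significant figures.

8.41 kg

After draining 60% and refilling: 426 × 0.40 + 96 × 0.60 = 228 ppm.
Deficit to target: 245 − 228 = 17 mg/L.
As CaCO₃: 17 mg/L × 446,000 L = 7582 g; ÷ 100.1 = 75.74 mol Ca²⁺.
Mass: 75.74 × 111 = 8408 g.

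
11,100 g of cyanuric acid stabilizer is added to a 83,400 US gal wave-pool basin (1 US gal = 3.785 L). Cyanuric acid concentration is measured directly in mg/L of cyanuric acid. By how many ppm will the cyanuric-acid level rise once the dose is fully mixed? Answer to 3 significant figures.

Volume: 83,400 US gal × 3.785 L/gal = 315,669 L.
Rise: 11,100 g / 315,669 L × 1000 = 35.16 mg/L.

35.2 ppm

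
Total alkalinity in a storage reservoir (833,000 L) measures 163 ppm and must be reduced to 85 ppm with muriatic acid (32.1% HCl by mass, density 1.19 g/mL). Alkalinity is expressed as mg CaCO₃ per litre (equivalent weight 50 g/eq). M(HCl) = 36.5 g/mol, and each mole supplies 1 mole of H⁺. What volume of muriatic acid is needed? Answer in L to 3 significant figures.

124 L

Alkalinity to neutralize: (163 − 85) = 78 mg/L as CaCO₃ × 833,000 L = 64,970 g as CaCO₃.
Equivalents of H⁺ required: 64,970 ÷ 50 g/eq = 1299 eq = 1299 mol HCl.
Mass of HCl: 1299 × 36.5 = 47,430 g.
Mass of 32.1% solution: 47,430 / 0.321 = 147,800 g.
Volume: 147,800 g ÷ 1.19 g/mL = 124,200 mL.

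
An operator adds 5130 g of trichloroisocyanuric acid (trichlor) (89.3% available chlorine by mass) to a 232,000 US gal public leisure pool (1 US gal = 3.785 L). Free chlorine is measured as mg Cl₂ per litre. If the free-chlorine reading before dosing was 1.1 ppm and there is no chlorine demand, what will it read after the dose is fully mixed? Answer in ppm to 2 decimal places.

6.32 ppm

Volume: 232,000 US gal × 3.785 L/gal = 878,120 L.
Available chlorine delivered: 5130 g × 0.893 = 4581 g as Cl₂.
Concentration rise: 4581 g / 878,120 L = 5.217 mg/L = 5.22 ppm.
Final FC: 1.1 + 5.22 = 6.32 ppm.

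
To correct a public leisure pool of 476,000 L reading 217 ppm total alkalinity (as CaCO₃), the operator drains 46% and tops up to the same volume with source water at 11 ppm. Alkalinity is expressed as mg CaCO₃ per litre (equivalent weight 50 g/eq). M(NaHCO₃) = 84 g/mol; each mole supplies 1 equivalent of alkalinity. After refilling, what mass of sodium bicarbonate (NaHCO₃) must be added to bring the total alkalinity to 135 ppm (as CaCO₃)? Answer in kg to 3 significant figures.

10.2 kg

After draining 46% and refilling: 217 × 0.54 + 11 × 0.46 = 122.24 ppm.
Deficit to target: 135 − 122.24 = 12.76 mg/L.
As CaCO₃: 12.76 mg/L × 476,000 L = 6074 g; ÷ 50 g/eq ÷ 1 = 121.5 mol NaHCO₃.
Mass: 121.5 × 84 = 10,200 g.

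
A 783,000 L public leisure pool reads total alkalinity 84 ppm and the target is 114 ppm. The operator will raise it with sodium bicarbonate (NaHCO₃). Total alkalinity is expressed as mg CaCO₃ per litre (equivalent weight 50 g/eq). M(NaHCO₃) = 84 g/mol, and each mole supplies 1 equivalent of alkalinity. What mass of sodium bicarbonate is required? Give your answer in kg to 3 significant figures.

39.5 kg

Alkalinity to add: (114 − 84) = 30 mg/L as CaCO₃ × 783,000 L = 23,490 g as CaCO₃.
Equivalents: 23,490 g ÷ 50 g/eq = 469.8 eq.
NaHCO₃ supplies 1 eq per mole → 469.8 mol.
Mass: 469.8 mol × 84 g/mol = 39,460 g.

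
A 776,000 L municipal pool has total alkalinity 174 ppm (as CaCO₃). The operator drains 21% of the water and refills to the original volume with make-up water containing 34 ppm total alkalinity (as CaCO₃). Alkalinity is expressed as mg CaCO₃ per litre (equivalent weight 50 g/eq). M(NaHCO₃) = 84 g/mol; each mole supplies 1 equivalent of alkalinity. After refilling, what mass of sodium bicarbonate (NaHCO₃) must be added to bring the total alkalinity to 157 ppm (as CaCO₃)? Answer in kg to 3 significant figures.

16.2 kg

After draining 21% and refilling: 174 × 0.79 + 34 × 0.21 = 144.6 ppm.
Deficit to target: 157 − 144.6 = 12.4 mg/L.
As CaCO₃: 12.4 mg/L × 776,000 L = 9622 g; ÷ 50 g/eq ÷ 1 = 192.4 mol NaHCO₃.
Mass: 192.4 × 84 = 16,170 g.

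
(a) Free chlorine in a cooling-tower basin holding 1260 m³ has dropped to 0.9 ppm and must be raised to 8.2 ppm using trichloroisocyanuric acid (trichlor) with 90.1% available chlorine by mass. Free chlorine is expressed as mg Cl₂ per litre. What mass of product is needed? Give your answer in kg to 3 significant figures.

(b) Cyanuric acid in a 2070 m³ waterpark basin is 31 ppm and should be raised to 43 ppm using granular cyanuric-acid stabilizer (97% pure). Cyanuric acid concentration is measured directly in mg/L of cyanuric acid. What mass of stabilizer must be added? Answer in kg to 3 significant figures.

(a) Volume: 1260 m³ = 1,260,000 L.
(a) Chlorine deficit: 8.2 − 0.9 = 7.3 ppm = 7.3 mg/L as Cl₂.
(a) Cl₂ equivalent needed: 7.3 mg/L × 1,260,000 L = 9,198,000 mg = 9198 g.
(a) Product at 90.1% available chlorine: 9198 / 0.901 = 10,210 g.

(b) Volume: 2070 m³ = 2,070,000 L.
(b) CYA to add: (43 − 31) = 12 mg/L × 2,070,000 L = 24,840 g cyanuric acid.
(b) At 97% purity: 24,840 / 0.97 = 25,610 g product.

(a) 10.2 kg; (b) 25.6 kg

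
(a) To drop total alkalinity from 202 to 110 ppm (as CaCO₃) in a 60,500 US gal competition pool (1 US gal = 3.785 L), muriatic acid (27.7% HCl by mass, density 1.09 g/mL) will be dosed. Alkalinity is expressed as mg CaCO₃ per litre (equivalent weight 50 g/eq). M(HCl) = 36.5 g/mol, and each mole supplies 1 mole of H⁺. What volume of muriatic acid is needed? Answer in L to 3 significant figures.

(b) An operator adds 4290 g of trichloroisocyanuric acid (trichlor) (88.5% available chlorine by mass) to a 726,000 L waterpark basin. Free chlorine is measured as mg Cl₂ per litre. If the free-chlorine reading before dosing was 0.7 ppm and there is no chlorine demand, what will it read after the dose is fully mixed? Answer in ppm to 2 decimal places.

(a) 50.9 L; (b) 5.93 ppm

(a) Volume: 60,500 US gal × 3.785 L/gal = 228,992 L.
(a) Alkalinity to neutralize: (202 − 110) = 92 mg/L as CaCO₃ × 228,992 L = 21,070 g as CaCO₃.
(a) Equivalents of H⁺ required: 21,070 ÷ 50 g/eq = 421.3 eq = 421.3 mol HCl.
(a) Mass of HCl: 421.3 × 36.5 = 15,380 g.
(a) Mass of 27.7% solution: 15,380 / 0.277 = 55,520 g.
(a) Volume: 55,520 g ÷ 1.09 g/mL = 50,940 mL.

(b) Available chlorine delivered: 4290 g × 0.885 = 3797 g as Cl₂.
(b) Concentration rise: 3797 g / 726,000 L = 5.23 mg/L = 5.23 ppm.
(b) Final FC: 0.7 + 5.23 = 5.93 ppm.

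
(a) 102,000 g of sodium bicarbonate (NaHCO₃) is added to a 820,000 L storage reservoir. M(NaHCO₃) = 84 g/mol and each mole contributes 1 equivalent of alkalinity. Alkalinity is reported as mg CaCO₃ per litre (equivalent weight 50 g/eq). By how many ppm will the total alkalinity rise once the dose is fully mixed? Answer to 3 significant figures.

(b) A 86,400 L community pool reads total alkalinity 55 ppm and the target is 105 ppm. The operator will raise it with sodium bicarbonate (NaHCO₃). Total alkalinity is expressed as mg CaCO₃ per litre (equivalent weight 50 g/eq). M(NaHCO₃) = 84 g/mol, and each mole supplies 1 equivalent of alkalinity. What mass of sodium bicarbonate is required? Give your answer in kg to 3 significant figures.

(a) Moles of NaHCO₃: 102,000 g ÷ 84 g/mol = 1214 mol → 1214 eq of alkalinity.
(a) As CaCO₃: 1214 eq × 50 g/eq = 60,710 g.
(a) Rise: 60,710 g / 820,000 L × 1000 = 74.04 mg/L.

(b) Alkalinity to add: (105 − 55) = 50 mg/L as CaCO₃ × 86,400 L = 4320 g as CaCO₃.
(b) Equivalents: 4320 g ÷ 50 g/eq = 86.4 eq.
(b) NaHCO₃ supplies 1 eq per mole → 86.4 mol.
(b) Mass: 86.4 mol × 84 g/mol = 7258 g.

(a) 74.0 ppm; (b) 7.26 kg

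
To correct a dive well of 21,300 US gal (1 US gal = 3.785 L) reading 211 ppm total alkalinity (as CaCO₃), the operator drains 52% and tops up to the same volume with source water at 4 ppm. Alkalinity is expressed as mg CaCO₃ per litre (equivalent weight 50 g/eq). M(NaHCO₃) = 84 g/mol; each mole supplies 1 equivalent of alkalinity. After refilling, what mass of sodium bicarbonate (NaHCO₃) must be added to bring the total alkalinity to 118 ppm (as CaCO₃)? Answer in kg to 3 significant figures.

1.98 kg

Volume: 21,300 US gal × 3.785 L/gal = 80,620 L.
After draining 52% and refilling: 211 × 0.48 + 4 × 0.52 = 103.36 ppm.
Deficit to target: 118 − 103.36 = 14.64 mg/L.
As CaCO₃: 14.64 mg/L × 80,620 L = 1180 g; ÷ 50 g/eq ÷ 1 = 23.61 mol NaHCO₃.
Mass: 23.61 × 84 = 1983 g.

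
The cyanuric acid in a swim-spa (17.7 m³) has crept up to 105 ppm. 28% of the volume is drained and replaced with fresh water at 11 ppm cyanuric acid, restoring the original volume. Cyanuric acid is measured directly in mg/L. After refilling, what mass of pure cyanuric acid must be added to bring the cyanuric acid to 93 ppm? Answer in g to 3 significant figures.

253 g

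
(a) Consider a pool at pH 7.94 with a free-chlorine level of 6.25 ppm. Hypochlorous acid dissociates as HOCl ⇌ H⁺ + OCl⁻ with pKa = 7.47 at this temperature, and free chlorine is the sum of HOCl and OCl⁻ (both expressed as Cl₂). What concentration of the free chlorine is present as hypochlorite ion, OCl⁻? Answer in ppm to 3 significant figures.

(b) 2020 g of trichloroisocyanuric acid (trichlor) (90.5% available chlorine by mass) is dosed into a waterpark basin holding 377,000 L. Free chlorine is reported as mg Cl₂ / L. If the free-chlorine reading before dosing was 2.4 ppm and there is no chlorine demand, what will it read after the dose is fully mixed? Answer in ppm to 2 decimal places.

(a) [OCl⁻]/[HOCl] = 10^(pH − pKa) = 10^(7.94 − 7.47) = 10^0.47 = 2.951.
(a) Fraction as HOCl = 1 / (1 + 2.951) = 0.2531.
(a) OCl⁻ = (1 − 0.2531) × 6.25 ppm = 4.668 ppm.

(b) Available chlorine delivered: 2020 g × 0.905 = 1828 g as Cl₂.
(b) Concentration rise: 1828 g / 377,000 L = 4.849 mg/L = 4.85 ppm.
(b) Final FC: 2.4 + 4.85 = 7.25 ppm.

(a) 4.67 ppm; (b) 7.25 ppm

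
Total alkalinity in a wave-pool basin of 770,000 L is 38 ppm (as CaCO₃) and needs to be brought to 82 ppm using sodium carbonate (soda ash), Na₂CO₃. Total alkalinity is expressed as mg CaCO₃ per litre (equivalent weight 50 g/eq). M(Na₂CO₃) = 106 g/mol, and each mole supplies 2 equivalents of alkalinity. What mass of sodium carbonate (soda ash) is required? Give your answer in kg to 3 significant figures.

Alkalinity to add: (82 − 38) = 44 mg/L as CaCO₃ × 770,000 L = 33,880 g as CaCO₃.
Equivalents: 33,880 g ÷ 50 g/eq = 677.6 eq.
Each mole of Na₂CO₃ supplies 2 eq, so 677.6 / 2 = 338.8 mol.
Mass: 338.8 mol × 106 g/mol = 35,910 g.

35.9 kg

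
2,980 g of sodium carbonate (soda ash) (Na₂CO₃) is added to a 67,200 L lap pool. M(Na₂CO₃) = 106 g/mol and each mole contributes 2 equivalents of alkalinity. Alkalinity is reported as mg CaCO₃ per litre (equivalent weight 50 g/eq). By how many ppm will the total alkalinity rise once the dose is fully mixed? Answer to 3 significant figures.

Moles of Na₂CO₃: 2,980 g ÷ 106 g/mol = 28.11 mol → 56.23 eq of alkalinity.
As CaCO₃: 56.23 eq × 50 g/eq = 2811 g.
Rise: 2811 g / 67,200 L × 1000 = 41.84 mg/L.

41.8 ppm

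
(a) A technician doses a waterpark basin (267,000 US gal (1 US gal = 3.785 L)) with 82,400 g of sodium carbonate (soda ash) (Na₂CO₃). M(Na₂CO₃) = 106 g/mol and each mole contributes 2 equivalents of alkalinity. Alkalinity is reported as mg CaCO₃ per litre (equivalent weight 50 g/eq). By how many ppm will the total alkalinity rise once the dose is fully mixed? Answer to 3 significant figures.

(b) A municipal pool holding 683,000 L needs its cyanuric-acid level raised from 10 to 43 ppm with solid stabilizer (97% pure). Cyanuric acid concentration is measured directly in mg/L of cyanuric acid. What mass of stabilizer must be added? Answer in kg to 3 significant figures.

(a) Volume: 267,000 US gal × 3.785 L/gal = 1,010,595 L.
(a) Moles of Na₂CO₃: 82,400 g ÷ 106 g/mol = 777.4 mol → 1555 eq of alkalinity.
(a) As CaCO₃: 1555 eq × 50 g/eq = 77,740 g.
(a) Rise: 77,740 g / 1,010,595 L × 1000 = 76.92 mg/L.

(b) CYA to add: (43 − 10) = 33 mg/L × 683,000 L = 22,540 g cyanuric acid.
(b) At 97% purity: 22,540 / 0.97 = 23,240 g product.

(a) 76.9 ppm; (b) 23.2 kg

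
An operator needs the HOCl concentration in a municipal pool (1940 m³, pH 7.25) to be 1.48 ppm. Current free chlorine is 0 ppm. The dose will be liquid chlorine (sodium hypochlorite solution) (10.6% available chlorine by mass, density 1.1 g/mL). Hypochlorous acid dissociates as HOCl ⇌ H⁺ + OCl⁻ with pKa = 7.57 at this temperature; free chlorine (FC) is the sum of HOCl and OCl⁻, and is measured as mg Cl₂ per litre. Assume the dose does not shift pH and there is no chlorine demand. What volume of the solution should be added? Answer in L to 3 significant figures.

36.4 L

Volume: 1940 m³ = 1,940,000 L.
[OCl⁻]/[HOCl] = 10^(pH − pKa) = 10^(7.25 − 7.57) = 0.4786; fraction as HOCl = 1/(1 + 0.4786) = 0.6763.
Free chlorine required for 1.48 ppm HOCl: 1.48 / 0.6763 = 2.188 ppm.
FC to add: 2.188 − 0 = 2.188 mg/L as Cl₂.
Cl₂ equivalent: 2.188 mg/L × 1,940,000 L = 4245 g.
Product at 10.6% available Cl: 4245 / 0.106 = 40,050 g.
Volume: 40,050 g ÷ 1.1 g/mL = 36,410 mL.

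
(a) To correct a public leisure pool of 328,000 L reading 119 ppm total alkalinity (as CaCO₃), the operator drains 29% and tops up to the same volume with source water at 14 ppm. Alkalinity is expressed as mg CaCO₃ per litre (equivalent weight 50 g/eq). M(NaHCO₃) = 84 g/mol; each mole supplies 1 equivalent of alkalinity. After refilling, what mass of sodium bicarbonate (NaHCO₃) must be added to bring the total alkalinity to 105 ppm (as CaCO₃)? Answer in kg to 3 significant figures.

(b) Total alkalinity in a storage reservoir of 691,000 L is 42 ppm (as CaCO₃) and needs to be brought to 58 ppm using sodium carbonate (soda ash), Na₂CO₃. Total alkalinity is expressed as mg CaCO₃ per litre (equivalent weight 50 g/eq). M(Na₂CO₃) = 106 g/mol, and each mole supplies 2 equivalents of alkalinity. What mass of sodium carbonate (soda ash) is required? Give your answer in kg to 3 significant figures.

(a) 9.06 kg; (b) 11.7 kg

(a) After draining 29% and refilling: 119 × 0.71 + 14 × 0.29 = 88.55 ppm.
(a) Deficit to target: 105 − 88.55 = 16.45 mg/L.
(a) As CaCO₃: 16.45 mg/L × 328,000 L = 5396 g; ÷ 50 g/eq ÷ 1 = 107.9 mol NaHCO₃.
(a) Mass: 107.9 × 84 = 9065 g.

(b) Alkalinity to add: (58 − 42) = 16 mg/L as CaCO₃ × 691,000 L = 11,060 g as CaCO₃.
(b) Equivalents: 11,060 g ÷ 50 g/eq = 221.1 eq.
(b) Each mole of Na₂CO₃ supplies 2 eq, so 221.1 / 2 = 110.6 mol.
(b) Mass: 110.6 mol × 106 g/mol = 11,720 g.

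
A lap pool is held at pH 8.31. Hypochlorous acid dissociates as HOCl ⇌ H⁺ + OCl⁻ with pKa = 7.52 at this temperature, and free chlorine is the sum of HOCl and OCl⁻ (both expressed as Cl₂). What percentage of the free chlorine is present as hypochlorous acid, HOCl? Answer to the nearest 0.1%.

14.0%

[OCl⁻]/[HOCl] = 10^(pH − pKa) = 10^(8.31 − 7.52) = 10^0.79 = 6.166.
Fraction as HOCl = 1 / (1 + 6.166) = 0.1395.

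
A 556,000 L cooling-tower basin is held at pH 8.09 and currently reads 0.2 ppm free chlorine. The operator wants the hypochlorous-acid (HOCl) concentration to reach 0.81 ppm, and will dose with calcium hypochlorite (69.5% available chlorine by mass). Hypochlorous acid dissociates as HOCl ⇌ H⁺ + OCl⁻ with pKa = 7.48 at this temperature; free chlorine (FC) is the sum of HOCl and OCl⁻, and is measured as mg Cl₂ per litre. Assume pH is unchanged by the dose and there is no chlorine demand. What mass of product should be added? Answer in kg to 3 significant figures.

[OCl⁻]/[HOCl] = 10^(pH − pKa) = 10^(8.09 − 7.48) = 4.074; fraction as HOCl = 1/(1 + 4.074) = 0.1971.
Free chlorine required for 0.81 ppm HOCl: 0.81 / 0.1971 = 4.11 ppm.
FC to add: 4.11 − 0.2 = 3.91 mg/L as Cl₂.
Cl₂ equivalent: 3.91 mg/L × 556,000 L = 2174 g.
Product at 69.5% available Cl: 2174 / 0.695 = 3128 g.

3.13 kg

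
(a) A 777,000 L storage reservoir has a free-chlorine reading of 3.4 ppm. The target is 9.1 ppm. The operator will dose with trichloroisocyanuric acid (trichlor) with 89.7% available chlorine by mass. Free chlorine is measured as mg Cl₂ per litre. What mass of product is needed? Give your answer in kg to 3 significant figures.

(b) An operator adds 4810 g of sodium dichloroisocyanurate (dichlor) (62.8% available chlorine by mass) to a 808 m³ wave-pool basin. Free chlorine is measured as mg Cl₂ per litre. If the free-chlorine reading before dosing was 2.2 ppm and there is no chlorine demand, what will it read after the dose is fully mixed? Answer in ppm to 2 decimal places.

(a) 4.94 kg; (b) 5.94 ppm

(a) Chlorine deficit: 9.1 − 3.4 = 5.7 ppm = 5.7 mg/L as Cl₂.
(a) Cl₂ equivalent needed: 5.7 mg/L × 777,000 L = 4,429,000 mg = 4429 g.
(a) Product at 89.7% available chlorine: 4429 / 0.897 = 4937 g.

(b) Volume: 808 m³ = 808,000 L.
(b) Available chlorine delivered: 4810 g × 0.628 = 3021 g as Cl₂.
(b) Concentration rise: 3021 g / 808,000 L = 3.738 mg/L = 3.74 ppm.
(b) Final FC: 2.2 + 3.74 = 5.94 ppm.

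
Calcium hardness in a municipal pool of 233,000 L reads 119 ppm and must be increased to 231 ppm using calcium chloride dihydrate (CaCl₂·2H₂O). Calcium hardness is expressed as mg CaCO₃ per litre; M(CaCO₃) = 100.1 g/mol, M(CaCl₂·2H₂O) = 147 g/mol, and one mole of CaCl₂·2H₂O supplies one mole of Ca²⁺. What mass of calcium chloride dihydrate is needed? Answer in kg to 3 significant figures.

38.3 kg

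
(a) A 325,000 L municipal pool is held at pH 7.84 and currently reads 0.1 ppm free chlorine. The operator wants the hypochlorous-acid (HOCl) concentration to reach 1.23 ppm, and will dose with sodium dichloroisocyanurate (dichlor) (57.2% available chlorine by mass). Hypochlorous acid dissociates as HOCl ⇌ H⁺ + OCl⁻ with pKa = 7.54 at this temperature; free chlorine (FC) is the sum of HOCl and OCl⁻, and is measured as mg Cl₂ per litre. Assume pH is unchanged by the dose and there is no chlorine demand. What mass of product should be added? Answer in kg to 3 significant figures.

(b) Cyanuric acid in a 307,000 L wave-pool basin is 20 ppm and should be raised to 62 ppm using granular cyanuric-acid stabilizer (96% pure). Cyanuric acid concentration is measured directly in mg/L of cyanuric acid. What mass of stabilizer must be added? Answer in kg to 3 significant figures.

(a) [OCl⁻]/[HOCl] = 10^(pH − pKa) = 10^(7.84 − 7.54) = 1.995; fraction as HOCl = 1/(1 + 1.995) = 0.3339.
(a) Free chlorine required for 1.23 ppm HOCl: 1.23 / 0.3339 = 3.684 ppm.
(a) FC to add: 3.684 − 0.1 = 3.584 mg/L as Cl₂.
(a) Cl₂ equivalent: 3.584 mg/L × 325,000 L = 1165 g.
(a) Product at 57.2% available Cl: 1165 / 0.572 = 2036 g.

(b) CYA to add: (62 − 20) = 42 mg/L × 307,000 L = 12,890 g cyanuric acid.
(b) At 96% purity: 12,890 / 0.96 = 13,430 g product.

(a) 2.04 kg; (b) 13.4 kg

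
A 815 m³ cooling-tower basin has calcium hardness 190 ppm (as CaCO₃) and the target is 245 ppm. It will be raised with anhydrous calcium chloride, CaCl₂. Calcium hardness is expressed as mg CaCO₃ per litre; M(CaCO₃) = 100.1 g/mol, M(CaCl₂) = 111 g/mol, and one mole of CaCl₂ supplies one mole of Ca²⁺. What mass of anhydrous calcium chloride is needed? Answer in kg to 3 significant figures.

49.7 kg

Volume: 815 m³ = 815,000 L.
Hardness to add: (245 − 190) = 55 mg/L as CaCO₃ × 815,000 L = 44,820 g as CaCO₃.
Moles of Ca²⁺ (1 mol Ca²⁺ ≡ 1 mol CaCO₃): 44,820 / 100.1 g/mol = 447.8 mol.
Mass of CaCl₂: 447.8 × 111 = 49,710 g.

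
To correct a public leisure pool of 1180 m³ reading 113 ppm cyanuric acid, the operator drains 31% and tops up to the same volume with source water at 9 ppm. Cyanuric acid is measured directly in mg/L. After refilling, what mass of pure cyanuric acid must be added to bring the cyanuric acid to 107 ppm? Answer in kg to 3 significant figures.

Volume: 1180 m³ = 1,180,000 L.
After draining 31% and refilling: 113 × 0.69 + 9 × 0.31 = 80.76 ppm.
Deficit to target: 107 − 80.76 = 26.24 mg/L.
Mass: 26.24 mg/L × 1,180,000 L = 30,960 g cyanuric acid.

31.0 kg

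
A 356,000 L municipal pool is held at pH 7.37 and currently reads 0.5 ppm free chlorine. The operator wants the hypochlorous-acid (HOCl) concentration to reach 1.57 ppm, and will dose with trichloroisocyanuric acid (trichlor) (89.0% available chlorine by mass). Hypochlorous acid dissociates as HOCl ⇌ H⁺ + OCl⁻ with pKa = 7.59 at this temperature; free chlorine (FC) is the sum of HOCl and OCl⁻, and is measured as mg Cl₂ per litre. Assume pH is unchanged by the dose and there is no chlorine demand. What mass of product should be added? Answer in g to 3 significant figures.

806 g

[OCl⁻]/[HOCl] = 10^(pH − pKa) = 10^(7.37 − 7.59) = 0.6026; fraction as HOCl = 1/(1 + 0.6026) = 0.624.
Free chlorine required for 1.57 ppm HOCl: 1.57 / 0.624 = 2.516 ppm.
FC to add: 2.516 − 0.5 = 2.016 mg/L as Cl₂.
Cl₂ equivalent: 2.016 mg/L × 356,000 L = 717.7 g.
Product at 89.0% available Cl: 717.7 / 0.89 = 806.4 g.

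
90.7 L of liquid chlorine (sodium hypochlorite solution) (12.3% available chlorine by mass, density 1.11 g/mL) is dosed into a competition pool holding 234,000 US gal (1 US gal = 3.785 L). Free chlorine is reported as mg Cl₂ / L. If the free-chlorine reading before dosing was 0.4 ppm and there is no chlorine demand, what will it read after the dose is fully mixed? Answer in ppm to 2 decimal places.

Volume: 234,000 US gal × 3.785 L/gal = 885,690 L.
Mass of solution: 90.7 L × 1000 mL/L × 1.11 g/mL = 100,700 g.
Available chlorine delivered: 100,700 g × 0.123 = 12,380 g as Cl₂.
Concentration rise: 12,380 g / 885,690 L = 13.98 mg/L = 13.98 ppm.
Final FC: 0.4 + 13.98 = 14.38 ppm.

14.38 ppm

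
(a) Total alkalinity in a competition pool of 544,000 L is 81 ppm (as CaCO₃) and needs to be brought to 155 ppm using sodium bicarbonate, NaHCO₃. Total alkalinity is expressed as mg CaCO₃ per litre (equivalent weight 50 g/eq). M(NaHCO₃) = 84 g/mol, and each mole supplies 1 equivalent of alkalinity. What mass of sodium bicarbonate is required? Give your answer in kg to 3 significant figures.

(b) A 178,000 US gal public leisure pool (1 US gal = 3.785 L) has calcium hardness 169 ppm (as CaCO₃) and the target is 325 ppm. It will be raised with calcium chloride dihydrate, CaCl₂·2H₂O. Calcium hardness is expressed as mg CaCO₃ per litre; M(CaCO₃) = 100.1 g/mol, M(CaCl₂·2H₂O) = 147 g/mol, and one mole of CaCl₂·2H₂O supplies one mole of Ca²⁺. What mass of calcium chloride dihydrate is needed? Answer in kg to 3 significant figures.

(a) 67.6 kg; (b) 154 kg

(a) Alkalinity to add: (155 − 81) = 74 mg/L as CaCO₃ × 544,000 L = 40,260 g as CaCO₃.
(a) Equivalents: 40,260 g ÷ 50 g/eq = 805.1 eq.
(a) NaHCO₃ supplies 1 eq per mole → 805.1 mol.
(a) Mass: 805.1 mol × 84 g/mol = 67,630 g.

(b) Volume: 178,000 US gal × 3.785 L/gal = 673,730 L.
(b) Hardness to add: (325 − 169) = 156 mg/L as CaCO₃ × 673,730 L = 105,100 g as CaCO₃.
(b) Moles of Ca²⁺ (1 mol Ca²⁺ ≡ 1 mol CaCO₃): 105,100 / 100.1 g/mol = 1050 mol.
(b) Mass of CaCl₂·2H₂O: 1050 × 147 = 154,300 g.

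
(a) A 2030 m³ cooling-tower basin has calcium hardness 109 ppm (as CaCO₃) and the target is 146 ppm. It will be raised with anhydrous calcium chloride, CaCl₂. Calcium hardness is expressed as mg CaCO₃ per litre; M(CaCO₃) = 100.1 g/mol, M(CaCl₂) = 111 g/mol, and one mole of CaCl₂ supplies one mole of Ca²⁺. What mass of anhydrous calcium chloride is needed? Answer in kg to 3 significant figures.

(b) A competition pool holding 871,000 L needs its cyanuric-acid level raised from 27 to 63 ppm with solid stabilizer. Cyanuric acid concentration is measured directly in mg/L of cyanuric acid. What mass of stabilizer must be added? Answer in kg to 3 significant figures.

(a) Volume: 2030 m³ = 2,030,000 L.
(a) Hardness to add: (146 − 109) = 37 mg/L as CaCO₃ × 2,030,000 L = 75,110 g as CaCO₃.
(a) Moles of Ca²⁺ (1 mol Ca²⁺ ≡ 1 mol CaCO₃): 75,110 / 100.1 g/mol = 750.3 mol.
(a) Mass of CaCl₂: 750.3 × 111 = 83,290 g.

(b) CYA to add: (63 − 27) = 36 mg/L × 871,000 L = 31,360 g cyanuric acid.

(a) 83.3 kg; (b) 31.4 kg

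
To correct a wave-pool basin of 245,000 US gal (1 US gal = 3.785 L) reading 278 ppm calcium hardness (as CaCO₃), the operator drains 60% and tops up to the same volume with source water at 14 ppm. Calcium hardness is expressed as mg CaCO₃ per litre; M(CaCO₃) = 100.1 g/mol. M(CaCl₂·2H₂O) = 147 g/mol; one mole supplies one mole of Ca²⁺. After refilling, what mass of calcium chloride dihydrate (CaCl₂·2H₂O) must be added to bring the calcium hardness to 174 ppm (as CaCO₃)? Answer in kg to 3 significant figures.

Volume: 245,000 US gal × 3.785 L/gal = 927,325 L.
After draining 60% and refilling: 278 × 0.40 + 14 × 0.60 = 119.6 ppm.
Deficit to target: 174 − 119.6 = 54.4 mg/L.
As CaCO₃: 54.4 mg/L × 927,325 L = 50,450 g; ÷ 100.1 = 504 mol Ca²⁺.
Mass: 504 × 147 = 74,080 g.

74.1 kg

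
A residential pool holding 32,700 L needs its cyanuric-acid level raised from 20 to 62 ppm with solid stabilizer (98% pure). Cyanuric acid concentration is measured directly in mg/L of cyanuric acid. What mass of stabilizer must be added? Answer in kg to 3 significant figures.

CYA to add: (62 − 20) = 42 mg/L × 32,700 L = 1373 g cyanuric acid.
At 98% purity: 1373 / 0.98 = 1401 g product.

1.40 kg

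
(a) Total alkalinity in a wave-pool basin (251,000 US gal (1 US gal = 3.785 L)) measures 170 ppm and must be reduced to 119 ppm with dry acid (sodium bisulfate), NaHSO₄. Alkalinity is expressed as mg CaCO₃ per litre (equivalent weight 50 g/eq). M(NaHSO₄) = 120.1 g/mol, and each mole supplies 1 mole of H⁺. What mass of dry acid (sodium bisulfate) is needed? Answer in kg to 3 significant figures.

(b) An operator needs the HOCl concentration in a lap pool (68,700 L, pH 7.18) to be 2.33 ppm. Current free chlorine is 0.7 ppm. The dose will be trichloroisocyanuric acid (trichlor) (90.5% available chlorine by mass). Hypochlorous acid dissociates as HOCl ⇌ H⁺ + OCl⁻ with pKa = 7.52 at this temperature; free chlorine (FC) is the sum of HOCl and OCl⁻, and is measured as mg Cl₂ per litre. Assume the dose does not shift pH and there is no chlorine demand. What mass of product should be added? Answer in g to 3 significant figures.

(a) Volume: 251,000 US gal × 3.785 L/gal = 950,035 L.
(a) Alkalinity to neutralize: (170 − 119) = 51 mg/L as CaCO₃ × 950,035 L = 48,450 g as CaCO₃.
(a) Equivalents of H⁺ required: 48,450 ÷ 50 g/eq = 969 eq = 969 mol NaHSO₄.
(a) Mass of NaHSO₄: 969 × 120.1 = 116,400 g.

(b) [OCl⁻]/[HOCl] = 10^(pH − pKa) = 10^(7.18 − 7.52) = 0.4571; fraction as HOCl = 1/(1 + 0.4571) = 0.6863.
(b) Free chlorine required for 2.33 ppm HOCl: 2.33 / 0.6863 = 3.395 ppm.
(b) FC to add: 3.395 − 0.7 = 2.695 mg/L as Cl₂.
(b) Cl₂ equivalent: 2.695 mg/L × 68,700 L = 185.1 g.
(b) Product at 90.5% available Cl: 185.1 / 0.905 = 204.6 g.

(a) 116 kg; (b) 205 g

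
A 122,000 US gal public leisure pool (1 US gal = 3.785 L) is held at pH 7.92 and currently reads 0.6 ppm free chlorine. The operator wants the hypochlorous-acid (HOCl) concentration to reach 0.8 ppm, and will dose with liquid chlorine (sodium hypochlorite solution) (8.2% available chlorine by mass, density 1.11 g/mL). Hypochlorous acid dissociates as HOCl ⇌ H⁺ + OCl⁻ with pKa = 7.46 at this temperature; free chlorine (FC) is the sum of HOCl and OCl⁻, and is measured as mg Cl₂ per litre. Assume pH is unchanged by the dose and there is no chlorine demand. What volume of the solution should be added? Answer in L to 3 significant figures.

Volume: 122,000 US gal × 3.785 L/gal = 461,770 L.
[OCl⁻]/[HOCl] = 10^(pH − pKa) = 10^(7.92 − 7.46) = 2.884; fraction as HOCl = 1/(1 + 2.884) = 0.2575.
Free chlorine required for 0.8 ppm HOCl: 0.8 / 0.2575 = 3.107 ppm.
FC to add: 3.107 − 0.6 = 2.507 mg/L as Cl₂.
Cl₂ equivalent: 2.507 mg/L × 461,770 L = 1158 g.
Product at 8.2% available Cl: 1158 / 0.082 = 14,120 g.
Volume: 14,120 g ÷ 1.11 g/mL = 12,720 mL.

12.7 L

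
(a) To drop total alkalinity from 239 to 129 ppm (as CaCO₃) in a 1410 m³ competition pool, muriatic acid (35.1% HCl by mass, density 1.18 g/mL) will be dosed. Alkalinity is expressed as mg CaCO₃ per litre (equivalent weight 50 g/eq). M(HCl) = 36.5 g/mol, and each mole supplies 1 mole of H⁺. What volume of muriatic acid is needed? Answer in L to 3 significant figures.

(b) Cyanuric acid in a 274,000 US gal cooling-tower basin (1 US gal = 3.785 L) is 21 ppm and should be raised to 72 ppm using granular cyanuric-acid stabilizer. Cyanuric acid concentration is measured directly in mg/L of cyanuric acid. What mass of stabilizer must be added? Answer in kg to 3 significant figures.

(a) 273 L; (b) 52.9 kg

(a) Volume: 1410 m³ = 1,410,000 L.
(a) Alkalinity to neutralize: (239 − 129) = 110 mg/L as CaCO₃ × 1,410,000 L = 155,100 g as CaCO₃.
(a) Equivalents of H⁺ required: 155,100 ÷ 50 g/eq = 3102 eq = 3102 mol HCl.
(a) Mass of HCl: 3102 × 36.5 = 113,200 g.
(a) Mass of 35.1% solution: 113,200 / 0.351 = 322,600 g.
(a) Volume: 322,600 g ÷ 1.18 g/mL = 273,400 mL.

(b) Volume: 274,000 US gal × 3.785 L/gal = 1,037,090 L.
(b) CYA to add: (72 − 21) = 51 mg/L × 1,037,090 L = 52,890 g cyanuric acid.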